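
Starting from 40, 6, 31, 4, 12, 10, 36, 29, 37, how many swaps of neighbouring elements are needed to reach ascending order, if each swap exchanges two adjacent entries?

15 swaps

The minimum number of adjacent swaps to sort an array equals its inversion count, since every such swap removes exactly one inversion.
Count inversions — for each element, later elements that are smaller:
40: 6, 31, 4, 12, 10, 36, 29, 37 → 8
6: 4 → 1
31: 4, 12, 10, 29 → 4
4: none → 0
12: 10 → 1
10: none → 0
36: 29 → 1
29: none → 0
37: none → 0
Total inversions: 8 + 1 + 4 + 0 + 1 + 0 + 1 + 0 + 0 = 15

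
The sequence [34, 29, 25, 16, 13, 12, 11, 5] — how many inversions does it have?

28 inversions

Element-by-element contributions:
34 → 29, 25, 16, 13, 12, 11, 5 → 7
29 → 25, 16, 13, 12, 11, 5 → 6
25 → 16, 13, 12, 11, 5 → 5
16 → 13, 12, 11, 5 → 4
13 → 12, 11, 5 → 3
12 → 11, 5 → 2
11 → 5 → 1
5 → none → 0
Sum: 7 + 6 + 5 + 4 + 3 + 2 + 1 + 0 = 28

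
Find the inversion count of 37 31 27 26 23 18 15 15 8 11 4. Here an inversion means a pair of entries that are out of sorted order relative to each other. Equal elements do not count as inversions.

53

Element-by-element contributions:
37: 10
31: 9
27: 8
26: 7
23: 6
18: 5
15: 3
15: 3
8: 1
11: 1
4: 0
Sum: 10 + 9 + 8 + 7 + 6 + 5 + 3 + 3 + 1 + 1 + 0 = 53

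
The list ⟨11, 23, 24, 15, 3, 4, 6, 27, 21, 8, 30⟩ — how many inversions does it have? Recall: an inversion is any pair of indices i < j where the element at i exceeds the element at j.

Element-by-element contributions:
11: 4
23: 6
24: 6
15: 4
3: 0
4: 0
6: 0
27: 2
21: 1
8: 0
30: 0
Sum: 4 + 6 + 6 + 4 + 0 + 0 + 0 + 2 + 1 + 0 + 0 = 23

23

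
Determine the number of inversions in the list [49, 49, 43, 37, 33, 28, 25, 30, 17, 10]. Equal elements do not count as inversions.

42

Sweep left to right; for each value list the smaller values that follow it:
49: 8
49: 8
43: 7
37: 6
33: 5
28: 3
25: 2
30: 2
17: 1
10: 0
Sum: 8 + 8 + 7 + 6 + 5 + 3 + 2 + 2 + 1 + 0 = 42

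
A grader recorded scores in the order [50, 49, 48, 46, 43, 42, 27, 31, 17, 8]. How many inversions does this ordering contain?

For each element, count later entries that are smaller:
50: 9
49: 8
48: 7
46: 6
43: 5
42: 4
27: 2
31: 2
17: 1
8: 0
Sum: 9 + 8 + 7 + 6 + 5 + 4 + 2 + 2 + 1 + 0 = 44

44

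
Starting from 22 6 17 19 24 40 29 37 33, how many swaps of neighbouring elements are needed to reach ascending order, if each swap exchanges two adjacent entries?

Each adjacent swap fixes exactly one inversion, so the minimum swap count equals the number of inversions.
Count inversions — for each element, later elements that are smaller:
22: 6, 17, 19 → 3
6: none → 0
17: none → 0
19: none → 0
24: none → 0
40: 29, 37, 33 → 3
29: none → 0
37: 33 → 1
33: none → 0
Total inversions: 3 + 0 + 0 + 0 + 0 + 3 + 0 + 1 + 0 = 7

7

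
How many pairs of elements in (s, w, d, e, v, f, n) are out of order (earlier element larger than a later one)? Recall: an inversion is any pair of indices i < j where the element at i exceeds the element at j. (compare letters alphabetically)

11 out-of-order pairs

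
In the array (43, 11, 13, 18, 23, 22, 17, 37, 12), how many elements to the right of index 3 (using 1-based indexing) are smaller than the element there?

The element at index 3 is 13.
Elements after it: 18, 23, 22, 17, 37, 12
Those smaller than 13: 12

1 such element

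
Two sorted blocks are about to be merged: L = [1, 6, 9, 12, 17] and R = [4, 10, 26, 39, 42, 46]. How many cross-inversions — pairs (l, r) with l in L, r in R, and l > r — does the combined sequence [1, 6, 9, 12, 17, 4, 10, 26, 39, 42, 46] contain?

6

For each element r of the right run, count left-run elements greater than r:
r = 4: 6, 9, 12, 17 → 4
r = 10: 12, 17 → 2
r = 26: none → 0
r = 39: none → 0
r = 42: none → 0
r = 46: none → 0
Cross-inversions: 4 + 2 + 0 + 0 + 0 + 0 = 6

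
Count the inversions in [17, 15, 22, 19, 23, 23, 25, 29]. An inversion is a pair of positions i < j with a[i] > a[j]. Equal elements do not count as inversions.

Out-of-order pairs: 2

Count, for each position, how many later elements it exceeds:
17: 1
15: 0
22: 1
19: 0
23: 0
23: 0
25: 0
29: 0
Sum: 1 + 0 + 1 + 0 + 0 + 0 + 0 + 0 = 2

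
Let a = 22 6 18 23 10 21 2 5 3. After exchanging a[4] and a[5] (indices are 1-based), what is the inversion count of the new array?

Positions 4 and 5 hold 23 and 10; after swapping, the array is [22, 6, 18, 10, 23, 21, 2, 5, 3].
For each element, count later entries that are smaller:
22 → 6, 18, 10, 21, 2, 5, 3 → 7
6 → 2, 5, 3 → 3
18 → 10, 2, 5, 3 → 4
10 → 2, 5, 3 → 3
23 → 21, 2, 5, 3 → 4
21 → 2, 5, 3 → 3
2 → none → 0
5 → 3 → 1
3 → none → 0
Sum: 7 + 3 + 4 + 3 + 4 + 3 + 0 + 1 + 0 = 25

25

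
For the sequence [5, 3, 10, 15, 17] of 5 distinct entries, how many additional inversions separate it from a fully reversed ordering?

Maximum inversions for 5 distinct elements is C(5, 2) = 5·4/2 = 10.
Current inversions — for each element, count later smaller elements:
5: 1
3: 0
10: 0
15: 0
17: 0
Current total: 1 + 0 + 0 + 0 + 0 = 1
Shortfall: 10 − 1 = 9

9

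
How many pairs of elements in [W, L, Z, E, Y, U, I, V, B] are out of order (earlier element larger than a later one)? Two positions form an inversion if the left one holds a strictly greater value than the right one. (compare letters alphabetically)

Sweep left to right; for each value list the smaller values that follow it:
W: 6
L: 3
Z: 6
E: 1
Y: 4
U: 2
I: 1
V: 1
B: 0
Sum: 6 + 3 + 6 + 1 + 4 + 2 + 1 + 1 + 0 = 24

24 inversions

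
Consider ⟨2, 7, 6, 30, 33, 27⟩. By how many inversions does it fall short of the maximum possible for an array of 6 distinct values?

12 inversions short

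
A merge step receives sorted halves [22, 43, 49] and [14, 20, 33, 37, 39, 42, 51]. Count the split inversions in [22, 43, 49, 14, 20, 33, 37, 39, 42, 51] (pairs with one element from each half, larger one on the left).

Take each right-half value and tally the left-half values above it:
r = 14: 22, 43, 49 → 3
r = 20: 22, 43, 49 → 3
r = 33: 43, 49 → 2
r = 37: 43, 49 → 2
r = 39: 43, 49 → 2
r = 42: 43, 49 → 2
r = 51: none → 0
Cross-inversions: 3 + 3 + 2 + 2 + 2 + 2 + 0 = 14

14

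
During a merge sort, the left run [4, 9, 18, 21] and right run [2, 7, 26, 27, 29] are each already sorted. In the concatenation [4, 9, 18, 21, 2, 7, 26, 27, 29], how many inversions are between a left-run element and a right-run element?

7 split inversions

Take each right-half value and tally the left-half values above it:
r = 2: 4, 9, 18, 21 → 4
r = 7: 9, 18, 21 → 3
r = 26: none → 0
r = 27: none → 0
r = 29: none → 0
Cross-inversions: 4 + 3 + 0 + 0 + 0 = 7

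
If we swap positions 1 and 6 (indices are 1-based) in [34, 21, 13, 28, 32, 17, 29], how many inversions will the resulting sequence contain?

Positions 1 and 6 hold 34 and 17; after swapping, the array is [17, 21, 13, 28, 32, 34, 29].
Count, for each position, how many later elements it exceeds:
17: 1
21: 1
13: 0
28: 0
32: 1
34: 1
29: 0
Sum: 1 + 1 + 0 + 0 + 1 + 1 + 0 = 4

Inversions: 4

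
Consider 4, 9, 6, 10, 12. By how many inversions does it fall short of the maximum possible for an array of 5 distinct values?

9 inversions short

Maximum inversions for 5 distinct elements is C(5, 2) = 5·4/2 = 10.
Current inversions — for each element, count later smaller elements:
4: 0
9: 1
6: 0
10: 0
12: 0
Current total: 0 + 1 + 0 + 0 + 0 = 1
Shortfall: 10 − 1 = 9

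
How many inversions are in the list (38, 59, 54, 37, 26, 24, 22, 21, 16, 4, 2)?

Out-of-order pairs: 53

Element-by-element contributions:
38 → 37, 26, 24, 22, 21, 16, 4, 2 → 8
59 → 54, 37, 26, 24, 22, 21, 16, 4, 2 → 9
54 → 37, 26, 24, 22, 21, 16, 4, 2 → 8
37 → 26, 24, 22, 21, 16, 4, 2 → 7
26 → 24, 22, 21, 16, 4, 2 → 6
24 → 22, 21, 16, 4, 2 → 5
22 → 21, 16, 4, 2 → 4
21 → 16, 4, 2 → 3
16 → 4, 2 → 2
4 → 2 → 1
2 → none → 0
Sum: 8 + 9 + 8 + 7 + 6 + 5 + 4 + 3 + 2 + 1 + 0 = 53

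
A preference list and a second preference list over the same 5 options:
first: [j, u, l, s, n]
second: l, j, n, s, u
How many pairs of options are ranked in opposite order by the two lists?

Pairs: 5

Assign each item its position (1..5) in the first ordering, then rewrite the second ordering as that position sequence:
positions: j→1, u→2, l→3, s→4, n→5
second ordering as positions: [3, 1, 5, 4, 2]
Discordant pairs = inversions in this position sequence.
3: 1, 2 → 2
1: 0
5: 4, 2 → 2
4: 2 → 1
2: 0
Total: 2 + 0 + 2 + 1 + 0 = 5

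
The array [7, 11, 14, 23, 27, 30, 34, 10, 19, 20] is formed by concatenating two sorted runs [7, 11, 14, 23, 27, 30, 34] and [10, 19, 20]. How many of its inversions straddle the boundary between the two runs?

Take each right-half value and tally the left-half values above it:
r = 10: 11, 14, 23, 27, 30, 34 → 6
r = 19: 23, 27, 30, 34 → 4
r = 20: 23, 27, 30, 34 → 4
Cross-inversions: 6 + 4 + 4 = 14

There are 14 split inversions.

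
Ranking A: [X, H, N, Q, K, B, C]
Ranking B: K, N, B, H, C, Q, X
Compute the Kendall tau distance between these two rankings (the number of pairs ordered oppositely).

Assign each item its position (1..7) in the first ordering, then rewrite the second ordering as that position sequence:
positions: X→1, H→2, N→3, Q→4, K→5, B→6, C→7
second ordering as positions: [5, 3, 6, 2, 7, 4, 1]
Discordant pairs = inversions in this position sequence.
5: 3, 2, 4, 1 → 4
3: 2, 1 → 2
6: 2, 4, 1 → 3
2: 1 → 1
7: 4, 1 → 2
4: 1 → 1
1: 0
Total: 4 + 2 + 3 + 1 + 2 + 1 + 0 = 13

13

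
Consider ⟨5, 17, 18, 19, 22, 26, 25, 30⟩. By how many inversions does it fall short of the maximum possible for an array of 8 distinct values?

27 inversions short

Maximum inversions for 8 distinct elements is C(8, 2) = 8·7/2 = 28.
Current inversions — for each element, count later smaller elements:
5: 0
17: 0
18: 0
19: 0
22: 0
26: 1
25: 0
30: 0
Current total: 0 + 0 + 0 + 0 + 0 + 1 + 0 + 0 = 1
Shortfall: 28 − 1 = 27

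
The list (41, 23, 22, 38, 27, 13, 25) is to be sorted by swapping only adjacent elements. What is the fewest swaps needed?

The minimum number of adjacent swaps to sort an array equals its inversion count, since every such swap removes exactly one inversion.
Count inversions — for each element, later elements that are smaller:
41: 23, 22, 38, 27, 13, 25 → 6
23: 22, 13 → 2
22: 13 → 1
38: 27, 13, 25 → 3
27: 13, 25 → 2
13: none → 0
25: none → 0
Total inversions: 6 + 2 + 1 + 3 + 2 + 0 + 0 = 14

14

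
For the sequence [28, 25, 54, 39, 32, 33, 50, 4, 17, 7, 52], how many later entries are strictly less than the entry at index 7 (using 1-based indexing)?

3

The element at index 7 is 50.
Elements after it: 4, 17, 7, 52
Those smaller than 50: 4, 17, 7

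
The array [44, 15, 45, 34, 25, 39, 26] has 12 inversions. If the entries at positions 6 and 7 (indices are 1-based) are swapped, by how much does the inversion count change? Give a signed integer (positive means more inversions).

Positions 6 and 7 hold 39 and 26; after swapping, the array is [44, 15, 45, 34, 25, 26, 39].
Sweep left to right; for each value list the smaller values that follow it:
44 → 15, 34, 25, 26, 39 → 5
15 → none → 0
45 → 34, 25, 26, 39 → 4
34 → 25, 26 → 2
25 → none → 0
26 → none → 0
39 → none → 0
Sum: 5 + 0 + 4 + 2 + 0 + 0 + 0 = 11
Change: 11 − 12 = -1

-1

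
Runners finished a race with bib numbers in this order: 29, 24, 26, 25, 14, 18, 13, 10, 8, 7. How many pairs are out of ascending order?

42

For each element, count later entries that are smaller:
29: 9
24: 6
26: 7
25: 6
14: 4
18: 4
13: 3
10: 2
8: 1
7: 0
Sum: 9 + 6 + 7 + 6 + 4 + 4 + 3 + 2 + 1 + 0 = 42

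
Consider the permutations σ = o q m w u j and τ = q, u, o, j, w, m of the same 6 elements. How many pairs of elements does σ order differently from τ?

7

Assign each item its position (1..6) in the first ordering, then rewrite the second ordering as that position sequence:
positions: o→1, q→2, m→3, w→4, u→5, j→6
second ordering as positions: [2, 5, 1, 6, 4, 3]
Discordant pairs = inversions in this position sequence.
2: 1 → 1
5: 1, 4, 3 → 3
1: 0
6: 4, 3 → 2
4: 3 → 1
3: 0
Total: 1 + 3 + 0 + 2 + 1 + 0 = 7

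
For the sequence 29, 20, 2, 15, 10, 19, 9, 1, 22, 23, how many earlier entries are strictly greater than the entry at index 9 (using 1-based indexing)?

The element at index 9 is 22.
Elements before it: 29, 20, 2, 15, 10, 19, 9, 1
Those larger than 22: 29

1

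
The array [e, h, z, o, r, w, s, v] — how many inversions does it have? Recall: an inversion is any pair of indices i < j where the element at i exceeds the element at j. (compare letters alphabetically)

Sweep left to right; for each value list the smaller values that follow it:
e → none → 0
h → none → 0
z → o, r, w, s, v → 5
o → none → 0
r → none → 0
w → s, v → 2
s → none → 0
v → none → 0
Sum: 0 + 0 + 5 + 0 + 0 + 2 + 0 + 0 = 7

7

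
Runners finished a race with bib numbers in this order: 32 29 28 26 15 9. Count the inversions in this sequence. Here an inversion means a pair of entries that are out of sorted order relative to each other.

For each element, count later entries that are smaller:
32 → 29, 28, 26, 15, 9 → 5
29 → 28, 26, 15, 9 → 4
28 → 26, 15, 9 → 3
26 → 15, 9 → 2
15 → 9 → 1
9 → none → 0
Sum: 5 + 4 + 3 + 2 + 1 + 0 = 15

15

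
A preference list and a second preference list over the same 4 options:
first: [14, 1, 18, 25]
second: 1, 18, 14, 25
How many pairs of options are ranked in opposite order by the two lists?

2

Assign each item its position (1..4) in the first ordering, then rewrite the second ordering as that position sequence:
positions: 14→1, 1→2, 18→3, 25→4
second ordering as positions: [2, 3, 1, 4]
Discordant pairs = inversions in this position sequence.
2: 1 → 1
3: 1 → 1
1: 0
4: 0
Total: 1 + 1 + 0 + 0 = 2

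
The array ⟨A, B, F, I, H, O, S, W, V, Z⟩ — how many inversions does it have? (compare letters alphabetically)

Element-by-element contributions:
A: 0
B: 0
F: 0
I: 1
H: 0
O: 0
S: 0
W: 1
V: 0
Z: 0
Sum: 0 + 0 + 0 + 1 + 0 + 0 + 0 + 1 + 0 + 0 = 2

2 out-of-order pairs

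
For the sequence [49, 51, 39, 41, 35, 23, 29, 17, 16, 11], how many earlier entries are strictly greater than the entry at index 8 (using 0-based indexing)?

8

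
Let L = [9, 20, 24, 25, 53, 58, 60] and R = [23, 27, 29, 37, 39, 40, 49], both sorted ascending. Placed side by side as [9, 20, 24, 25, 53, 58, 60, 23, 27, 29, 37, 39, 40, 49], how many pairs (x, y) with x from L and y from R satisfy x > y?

23 cross-inversions

Count, for every r in R, how many entries of L exceed r:
r = 23: 24, 25, 53, 58, 60 → 5
r = 27: 53, 58, 60 → 3
r = 29: 53, 58, 60 → 3
r = 37: 53, 58, 60 → 3
r = 39: 53, 58, 60 → 3
r = 40: 53, 58, 60 → 3
r = 49: 53, 58, 60 → 3
Cross-inversions: 5 + 3 + 3 + 3 + 3 + 3 + 3 = 23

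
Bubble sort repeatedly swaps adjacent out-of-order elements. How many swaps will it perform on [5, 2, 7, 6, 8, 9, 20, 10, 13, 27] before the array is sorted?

4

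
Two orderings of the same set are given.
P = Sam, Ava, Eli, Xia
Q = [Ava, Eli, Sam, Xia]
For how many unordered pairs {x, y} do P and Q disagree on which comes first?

2

Assign each item its position (1..4) in the first ordering, then rewrite the second ordering as that position sequence:
positions: Sam→1, Ava→2, Eli→3, Xia→4
second ordering as positions: [2, 3, 1, 4]
Discordant pairs = inversions in this position sequence.
2: 1 → 1
3: 1 → 1
1: 0
4: 0
Total: 1 + 1 + 0 + 0 = 2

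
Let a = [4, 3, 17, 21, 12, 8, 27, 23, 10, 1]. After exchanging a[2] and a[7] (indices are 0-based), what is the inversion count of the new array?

Positions 2 and 7 hold 17 and 23; after swapping, the array is [4, 3, 23, 21, 12, 8, 27, 17, 10, 1].
Count, for each position, how many later elements it exceeds:
4 → 3, 1 → 2
3 → 1 → 1
23 → 21, 12, 8, 17, 10, 1 → 6
21 → 12, 8, 17, 10, 1 → 5
12 → 8, 10, 1 → 3
8 → 1 → 1
27 → 17, 10, 1 → 3
17 → 10, 1 → 2
10 → 1 → 1
1 → none → 0
Sum: 2 + 1 + 6 + 5 + 3 + 1 + 3 + 2 + 1 + 0 = 24

24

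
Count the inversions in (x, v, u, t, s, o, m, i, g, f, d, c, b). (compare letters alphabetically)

78 inversions

Sweep left to right; for each value list the smaller values that follow it:
x → v, u, t, s, o, m, i, g, f, d, c, b → 12
v → u, t, s, o, m, i, g, f, d, c, b → 11
u → t, s, o, m, i, g, f, d, c, b → 10
t → s, o, m, i, g, f, d, c, b → 9
s → o, m, i, g, f, d, c, b → 8
o → m, i, g, f, d, c, b → 7
m → i, g, f, d, c, b → 6
i → g, f, d, c, b → 5
g → f, d, c, b → 4
f → d, c, b → 3
d → c, b → 2
c → b → 1
b → none → 0
Sum: 12 + 11 + 10 + 9 + 8 + 7 + 6 + 5 + 4 + 3 + 2 + 1 + 0 = 78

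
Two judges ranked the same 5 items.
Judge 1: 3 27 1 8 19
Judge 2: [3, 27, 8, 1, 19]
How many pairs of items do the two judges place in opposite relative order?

Assign each item its position (1..5) in the first ordering, then rewrite the second ordering as that position sequence:
positions: 3→1, 27→2, 1→3, 8→4, 19→5
second ordering as positions: [1, 2, 4, 3, 5]
Discordant pairs = inversions in this position sequence.
1: 0
2: 0
4: 3 → 1
3: 0
5: 0
Total: 0 + 0 + 1 + 0 + 0 = 1

1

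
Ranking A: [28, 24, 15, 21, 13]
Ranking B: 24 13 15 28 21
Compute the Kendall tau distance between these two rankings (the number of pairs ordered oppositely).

5 discordant pairs

Assign each item its position (1..5) in the first ordering, then rewrite the second ordering as that position sequence:
positions: 28→1, 24→2, 15→3, 21→4, 13→5
second ordering as positions: [2, 5, 3, 1, 4]
Discordant pairs = inversions in this position sequence.
2: 1 → 1
5: 3, 1, 4 → 3
3: 1 → 1
1: 0
4: 0
Total: 1 + 3 + 1 + 0 + 0 = 5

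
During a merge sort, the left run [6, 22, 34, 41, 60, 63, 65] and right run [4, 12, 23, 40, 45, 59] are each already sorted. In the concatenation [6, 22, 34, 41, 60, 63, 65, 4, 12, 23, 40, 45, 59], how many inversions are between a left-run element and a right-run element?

For each element r of the right run, count left-run elements greater than r:
r = 4: 6, 22, 34, 41, 60, 63, 65 → 7
r = 12: 22, 34, 41, 60, 63, 65 → 6
r = 23: 34, 41, 60, 63, 65 → 5
r = 40: 41, 60, 63, 65 → 4
r = 45: 60, 63, 65 → 3
r = 59: 60, 63, 65 → 3
Cross-inversions: 7 + 6 + 5 + 4 + 3 + 3 = 28

28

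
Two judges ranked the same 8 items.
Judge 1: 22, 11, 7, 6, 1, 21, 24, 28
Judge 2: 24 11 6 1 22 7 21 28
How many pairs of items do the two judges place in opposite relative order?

Assign each item its position (1..8) in the first ordering, then rewrite the second ordering as that position sequence:
positions: 22→1, 11→2, 7→3, 6→4, 1→5, 21→6, 24→7, 28→8
second ordering as positions: [7, 2, 4, 5, 1, 3, 6, 8]
Discordant pairs = inversions in this position sequence.
7: 2, 4, 5, 1, 3, 6 → 6
2: 1 → 1
4: 1, 3 → 2
5: 1, 3 → 2
1: 0
3: 0
6: 0
8: 0
Total: 6 + 1 + 2 + 2 + 0 + 0 + 0 + 0 = 11

11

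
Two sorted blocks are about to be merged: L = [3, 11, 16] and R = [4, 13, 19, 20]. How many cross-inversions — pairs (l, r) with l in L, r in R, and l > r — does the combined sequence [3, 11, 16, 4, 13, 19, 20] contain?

3

For each element r of the right run, count left-run elements greater than r:
r = 4: 11, 16 → 2
r = 13: 16 → 1
r = 19: none → 0
r = 20: none → 0
Cross-inversions: 2 + 1 + 0 + 0 = 3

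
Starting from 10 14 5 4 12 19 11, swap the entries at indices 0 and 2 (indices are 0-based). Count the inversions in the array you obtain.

8 inversions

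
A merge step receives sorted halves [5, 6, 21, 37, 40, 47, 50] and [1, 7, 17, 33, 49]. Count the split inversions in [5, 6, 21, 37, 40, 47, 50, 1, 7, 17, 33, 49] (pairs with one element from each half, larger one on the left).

There are 22 split inversions.

Count, for every r in R, how many entries of L exceed r:
r = 1: 5, 6, 21, 37, 40, 47, 50 → 7
r = 7: 21, 37, 40, 47, 50 → 5
r = 17: 21, 37, 40, 47, 50 → 5
r = 33: 37, 40, 47, 50 → 4
r = 49: 50 → 1
Cross-inversions: 7 + 5 + 5 + 4 + 1 = 22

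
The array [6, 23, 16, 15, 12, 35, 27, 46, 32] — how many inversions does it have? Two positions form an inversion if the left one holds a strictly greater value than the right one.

9 out-of-order pairs

Count, for each position, how many later elements it exceeds:
6 → none → 0
23 → 16, 15, 12 → 3
16 → 15, 12 → 2
15 → 12 → 1
12 → none → 0
35 → 27, 32 → 2
27 → none → 0
46 → 32 → 1
32 → none → 0
Sum: 0 + 3 + 2 + 1 + 0 + 2 + 0 + 1 + 0 = 9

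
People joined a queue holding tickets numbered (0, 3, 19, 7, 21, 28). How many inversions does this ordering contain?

Inversion pairs (indices are 0-based):
(2,3): 19 > 7
That's 1 pair.

There is 1 inversion.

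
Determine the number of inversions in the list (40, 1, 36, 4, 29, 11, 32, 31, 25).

19 inversions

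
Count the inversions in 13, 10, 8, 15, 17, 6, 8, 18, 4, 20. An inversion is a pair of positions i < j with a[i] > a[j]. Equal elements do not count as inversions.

20

For each element, count later entries that are smaller:
13: 5
10: 4
8: 2
15: 3
17: 3
6: 1
8: 1
18: 1
4: 0
20: 0
Sum: 5 + 4 + 2 + 3 + 3 + 1 + 1 + 1 + 0 + 0 = 20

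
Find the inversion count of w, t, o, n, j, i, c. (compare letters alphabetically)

21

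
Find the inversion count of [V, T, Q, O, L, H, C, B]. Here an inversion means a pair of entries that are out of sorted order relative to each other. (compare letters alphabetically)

Element-by-element contributions:
V → T, Q, O, L, H, C, B → 7
T → Q, O, L, H, C, B → 6
Q → O, L, H, C, B → 5
O → L, H, C, B → 4
L → H, C, B → 3
H → C, B → 2
C → B → 1
B → none → 0
Sum: 7 + 6 + 5 + 4 + 3 + 2 + 1 + 0 = 28

28 inversions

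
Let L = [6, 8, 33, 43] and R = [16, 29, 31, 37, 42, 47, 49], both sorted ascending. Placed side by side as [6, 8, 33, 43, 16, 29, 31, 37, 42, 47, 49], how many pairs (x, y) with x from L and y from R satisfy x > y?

8 cross-inversions

Count, for every r in R, how many entries of L exceed r:
r = 16: 33, 43 → 2
r = 29: 33, 43 → 2
r = 31: 33, 43 → 2
r = 37: 43 → 1
r = 42: 43 → 1
r = 47: none → 0
r = 49: none → 0
Cross-inversions: 2 + 2 + 2 + 1 + 1 + 0 + 0 = 8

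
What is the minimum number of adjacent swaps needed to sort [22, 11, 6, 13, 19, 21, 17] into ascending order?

9 adjacent swaps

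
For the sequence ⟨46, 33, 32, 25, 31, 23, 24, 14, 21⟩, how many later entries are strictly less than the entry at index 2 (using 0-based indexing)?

6

The element at index 2 is 32.
Elements after it: 25, 31, 23, 24, 14, 21
Those smaller than 32: 25, 31, 23, 24, 14, 21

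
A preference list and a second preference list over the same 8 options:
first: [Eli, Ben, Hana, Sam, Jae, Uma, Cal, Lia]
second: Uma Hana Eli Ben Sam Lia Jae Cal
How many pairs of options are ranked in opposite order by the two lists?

9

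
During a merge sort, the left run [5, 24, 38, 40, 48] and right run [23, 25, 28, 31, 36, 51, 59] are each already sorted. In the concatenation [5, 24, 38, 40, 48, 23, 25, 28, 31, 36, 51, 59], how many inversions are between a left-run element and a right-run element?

For each element r of the right run, count left-run elements greater than r:
r = 23: 24, 38, 40, 48 → 4
r = 25: 38, 40, 48 → 3
r = 28: 38, 40, 48 → 3
r = 31: 38, 40, 48 → 3
r = 36: 38, 40, 48 → 3
r = 51: none → 0
r = 59: none → 0
Cross-inversions: 4 + 3 + 3 + 3 + 3 + 0 + 0 = 16

Split inversions: 16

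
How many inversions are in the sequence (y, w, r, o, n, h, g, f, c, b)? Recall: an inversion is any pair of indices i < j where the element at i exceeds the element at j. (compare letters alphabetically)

45 inversions

Count, for each position, how many later elements it exceeds:
y: 9
w: 8
r: 7
o: 6
n: 5
h: 4
g: 3
f: 2
c: 1
b: 0
Sum: 9 + 8 + 7 + 6 + 5 + 4 + 3 + 2 + 1 + 0 = 45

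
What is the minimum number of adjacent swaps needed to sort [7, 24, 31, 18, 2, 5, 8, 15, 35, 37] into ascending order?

Each adjacent swap fixes exactly one inversion, so the minimum swap count equals the number of inversions.
Count inversions — for each element, later elements that are smaller:
7: 2, 5 → 2
24: 18, 2, 5, 8, 15 → 5
31: 18, 2, 5, 8, 15 → 5
18: 2, 5, 8, 15 → 4
2: none → 0
5: none → 0
8: none → 0
15: none → 0
35: none → 0
37: none → 0
Total inversions: 2 + 5 + 5 + 4 + 0 + 0 + 0 + 0 + 0 + 0 = 16

Swaps: 16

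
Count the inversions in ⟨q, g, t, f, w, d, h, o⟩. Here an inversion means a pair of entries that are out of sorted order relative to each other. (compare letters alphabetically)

15 inversions

For each element, count later entries that are smaller:
q: 5
g: 2
t: 4
f: 1
w: 3
d: 0
h: 0
o: 0
Sum: 5 + 2 + 4 + 1 + 3 + 0 + 0 + 0 = 15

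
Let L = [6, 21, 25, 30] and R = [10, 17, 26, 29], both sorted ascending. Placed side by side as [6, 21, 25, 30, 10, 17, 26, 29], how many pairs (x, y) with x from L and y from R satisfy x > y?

8

For each element r of the right run, count left-run elements greater than r:
r = 10: 21, 25, 30 → 3
r = 17: 21, 25, 30 → 3
r = 26: 30 → 1
r = 29: 30 → 1
Cross-inversions: 3 + 3 + 1 + 1 = 8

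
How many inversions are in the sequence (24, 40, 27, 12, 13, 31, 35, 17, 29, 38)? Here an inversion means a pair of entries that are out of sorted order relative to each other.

Out-of-order pairs: 18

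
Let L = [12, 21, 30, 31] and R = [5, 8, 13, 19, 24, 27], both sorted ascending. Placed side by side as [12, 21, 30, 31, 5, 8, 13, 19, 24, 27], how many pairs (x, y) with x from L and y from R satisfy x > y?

18

For each element r of the right run, count left-run elements greater than r:
r = 5: 12, 21, 30, 31 → 4
r = 8: 12, 21, 30, 31 → 4
r = 13: 21, 30, 31 → 3
r = 19: 21, 30, 31 → 3
r = 24: 30, 31 → 2
r = 27: 30, 31 → 2
Cross-inversions: 4 + 4 + 3 + 3 + 2 + 2 = 18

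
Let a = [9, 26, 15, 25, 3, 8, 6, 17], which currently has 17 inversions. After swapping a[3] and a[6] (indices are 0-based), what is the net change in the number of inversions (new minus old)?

Positions 3 and 6 hold 25 and 6; after swapping, the array is [9, 26, 15, 6, 3, 8, 25, 17].
Sweep left to right; for each value list the smaller values that follow it:
9 → 6, 3, 8 → 3
26 → 15, 6, 3, 8, 25, 17 → 6
15 → 6, 3, 8 → 3
6 → 3 → 1
3 → none → 0
8 → none → 0
25 → 17 → 1
17 → none → 0
Sum: 3 + 6 + 3 + 1 + 0 + 0 + 1 + 0 = 14
Change: 14 − 17 = -3

-3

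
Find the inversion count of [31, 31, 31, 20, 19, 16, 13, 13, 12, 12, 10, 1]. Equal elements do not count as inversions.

There are 61 out-of-order pairs.

Sweep left to right; for each value list the smaller values that follow it:
31: 9
31: 9
31: 9
20: 8
19: 7
16: 6
13: 4
13: 4
12: 2
12: 2
10: 1
1: 0
Sum: 9 + 9 + 9 + 8 + 7 + 6 + 4 + 4 + 2 + 2 + 1 + 0 = 61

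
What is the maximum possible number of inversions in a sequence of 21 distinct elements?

A reversed (strictly descending) arrangement makes every pair an inversion, giving C(21, 2) inversions.
C(21, 2) = 21·20/2 = 210

There are 210 inversions.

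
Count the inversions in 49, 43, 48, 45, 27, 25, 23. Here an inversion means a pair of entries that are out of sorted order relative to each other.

19

For each element, count later entries that are smaller:
49: 6
43: 3
48: 4
45: 3
27: 2
25: 1
23: 0
Sum: 6 + 3 + 4 + 3 + 2 + 1 + 0 = 19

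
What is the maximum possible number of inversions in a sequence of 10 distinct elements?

A reversed (strictly descending) arrangement makes every pair an inversion, giving C(10, 2) inversions.
C(10, 2) = 10·9/2 = 45

45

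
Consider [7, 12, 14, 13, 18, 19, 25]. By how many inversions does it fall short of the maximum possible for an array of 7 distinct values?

20

Maximum inversions for 7 distinct elements is C(7, 2) = 7·6/2 = 21.
Current inversions — for each element, count later smaller elements:
7: 0
12: 0
14: 1
13: 0
18: 0
19: 0
25: 0
Current total: 0 + 0 + 1 + 0 + 0 + 0 + 0 = 1
Shortfall: 21 − 1 = 20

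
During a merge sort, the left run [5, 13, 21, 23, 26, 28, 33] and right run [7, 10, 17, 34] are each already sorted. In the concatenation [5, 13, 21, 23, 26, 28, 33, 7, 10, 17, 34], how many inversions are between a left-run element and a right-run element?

For each element r of the right run, count left-run elements greater than r:
r = 7: 13, 21, 23, 26, 28, 33 → 6
r = 10: 13, 21, 23, 26, 28, 33 → 6
r = 17: 21, 23, 26, 28, 33 → 5
r = 34: none → 0
Cross-inversions: 6 + 6 + 5 + 0 = 17

17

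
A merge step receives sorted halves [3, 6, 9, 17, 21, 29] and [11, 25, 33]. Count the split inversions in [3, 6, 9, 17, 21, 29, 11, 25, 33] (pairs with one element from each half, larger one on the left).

4

For each element r of the right run, count left-run elements greater than r:
r = 11: 17, 21, 29 → 3
r = 25: 29 → 1
r = 33: none → 0
Cross-inversions: 3 + 1 + 0 = 4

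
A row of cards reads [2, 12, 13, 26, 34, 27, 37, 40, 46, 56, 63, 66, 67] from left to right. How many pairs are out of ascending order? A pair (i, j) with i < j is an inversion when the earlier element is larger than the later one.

Count, for each position, how many later elements it exceeds:
2 → none → 0
12 → none → 0
13 → none → 0
26 → none → 0
34 → 27 → 1
27 → none → 0
37 → none → 0
40 → none → 0
46 → none → 0
56 → none → 0
63 → none → 0
66 → none → 0
67 → none → 0
Sum: 0 + 0 + 0 + 0 + 1 + 0 + 0 + 0 + 0 + 0 + 0 + 0 + 0 = 1

There is 1 out-of-order pair.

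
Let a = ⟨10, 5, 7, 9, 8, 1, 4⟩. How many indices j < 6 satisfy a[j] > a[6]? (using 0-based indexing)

The element at index 6 is 4.
Elements before it: 10, 5, 7, 9, 8, 1
Those larger than 4: 10, 5, 7, 9, 8

5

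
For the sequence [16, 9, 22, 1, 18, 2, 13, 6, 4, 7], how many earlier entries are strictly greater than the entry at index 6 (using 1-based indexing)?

4

The element at index 6 is 2.
Elements before it: 16, 9, 22, 1, 18
Those larger than 2: 16, 9, 22, 18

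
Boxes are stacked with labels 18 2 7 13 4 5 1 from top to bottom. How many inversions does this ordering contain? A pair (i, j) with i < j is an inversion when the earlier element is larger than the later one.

15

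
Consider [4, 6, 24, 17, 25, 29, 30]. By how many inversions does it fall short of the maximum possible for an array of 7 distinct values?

Maximum inversions for 7 distinct elements is C(7, 2) = 7·6/2 = 21.
Current inversions — for each element, count later smaller elements:
4: 0
6: 0
24: 1
17: 0
25: 0
29: 0
30: 0
Current total: 0 + 0 + 1 + 0 + 0 + 0 + 0 = 1
Shortfall: 21 − 1 = 20

20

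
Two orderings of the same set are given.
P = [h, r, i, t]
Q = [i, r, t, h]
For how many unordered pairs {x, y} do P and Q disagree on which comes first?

4 disagreeing pairs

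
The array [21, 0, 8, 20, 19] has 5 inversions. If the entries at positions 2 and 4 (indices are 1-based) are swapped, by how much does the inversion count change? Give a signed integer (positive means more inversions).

Positions 2 and 4 hold 0 and 20; after swapping, the array is [21, 20, 8, 0, 19].
Count, for each position, how many later elements it exceeds:
21 → 20, 8, 0, 19 → 4
20 → 8, 0, 19 → 3
8 → 0 → 1
0 → none → 0
19 → none → 0
Sum: 4 + 3 + 1 + 0 + 0 = 8
Change: 8 − 5 = +3

+3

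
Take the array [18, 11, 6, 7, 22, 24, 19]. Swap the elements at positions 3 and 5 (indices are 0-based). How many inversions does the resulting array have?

Positions 3 and 5 hold 7 and 24; after swapping, the array is [18, 11, 6, 24, 22, 7, 19].
Count, for each position, how many later elements it exceeds:
18: 3
11: 2
6: 0
24: 3
22: 2
7: 0
19: 0
Sum: 3 + 2 + 0 + 3 + 2 + 0 + 0 = 10

10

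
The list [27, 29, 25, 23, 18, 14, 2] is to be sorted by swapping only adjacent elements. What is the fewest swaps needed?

Minimum adjacent swaps = number of inversions (each swap of adjacent out-of-order elements removes one inversion and no swap can remove more).
Count inversions — for each element, later elements that are smaller:
27: 25, 23, 18, 14, 2 → 5
29: 25, 23, 18, 14, 2 → 5
25: 23, 18, 14, 2 → 4
23: 18, 14, 2 → 3
18: 14, 2 → 2
14: 2 → 1
2: none → 0
Total inversions: 5 + 5 + 4 + 3 + 2 + 1 + 0 = 20

20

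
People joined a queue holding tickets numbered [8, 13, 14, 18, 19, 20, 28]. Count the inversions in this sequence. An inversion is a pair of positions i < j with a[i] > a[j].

0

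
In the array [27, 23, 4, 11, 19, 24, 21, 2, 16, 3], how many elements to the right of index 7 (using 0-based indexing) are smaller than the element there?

The element at index 7 is 2.
Elements after it: 16, 3
None of them are smaller than 2.

0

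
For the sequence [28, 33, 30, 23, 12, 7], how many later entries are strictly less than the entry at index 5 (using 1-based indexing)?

1

The element at index 5 is 12.
Elements after it: 7
Those smaller than 12: 7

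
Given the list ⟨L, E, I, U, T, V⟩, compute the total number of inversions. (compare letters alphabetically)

3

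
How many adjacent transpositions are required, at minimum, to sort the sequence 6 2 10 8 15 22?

Each adjacent swap fixes exactly one inversion, so the minimum swap count equals the number of inversions.
Count inversions — for each element, later elements that are smaller:
6: 2 → 1
2: none → 0
10: 8 → 1
8: none → 0
15: none → 0
22: none → 0
Total inversions: 1 + 0 + 1 + 0 + 0 + 0 = 2

2 swaps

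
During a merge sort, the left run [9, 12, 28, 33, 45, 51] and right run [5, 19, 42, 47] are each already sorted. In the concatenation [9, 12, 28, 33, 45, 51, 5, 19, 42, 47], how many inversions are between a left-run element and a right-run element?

13 cross-inversions

Count, for every r in R, how many entries of L exceed r:
r = 5: 9, 12, 28, 33, 45, 51 → 6
r = 19: 28, 33, 45, 51 → 4
r = 42: 45, 51 → 2
r = 47: 51 → 1
Cross-inversions: 6 + 4 + 2 + 1 = 13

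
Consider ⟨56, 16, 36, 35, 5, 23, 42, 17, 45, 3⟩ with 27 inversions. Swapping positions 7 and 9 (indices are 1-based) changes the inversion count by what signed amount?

+1

Positions 7 and 9 hold 42 and 45; after swapping, the array is [56, 16, 36, 35, 5, 23, 45, 17, 42, 3].
Count, for each position, how many later elements it exceeds:
56: 9
16: 2
36: 5
35: 4
5: 1
23: 2
45: 3
17: 1
42: 1
3: 0
Sum: 9 + 2 + 5 + 4 + 1 + 2 + 3 + 1 + 1 + 0 = 28
Change: 28 − 27 = +1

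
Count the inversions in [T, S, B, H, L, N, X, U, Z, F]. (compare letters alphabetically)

Sweep left to right; for each value list the smaller values that follow it:
T: 6
S: 5
B: 0
H: 1
L: 1
N: 1
X: 2
U: 1
Z: 1
F: 0
Sum: 6 + 5 + 0 + 1 + 1 + 1 + 2 + 1 + 1 + 0 = 18

18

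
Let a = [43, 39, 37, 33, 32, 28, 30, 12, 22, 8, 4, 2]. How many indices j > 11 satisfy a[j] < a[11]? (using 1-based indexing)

The element at index 11 is 4.
Elements after it: 2
Those smaller than 4: 2

1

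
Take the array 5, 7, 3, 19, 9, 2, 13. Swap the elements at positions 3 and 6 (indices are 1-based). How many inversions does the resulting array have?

8

Positions 3 and 6 hold 3 and 2; after swapping, the array is [5, 7, 2, 19, 9, 3, 13].
Count, for each position, how many later elements it exceeds:
5 → 2, 3 → 2
7 → 2, 3 → 2
2 → none → 0
19 → 9, 3, 13 → 3
9 → 3 → 1
3 → none → 0
13 → none → 0
Sum: 2 + 2 + 0 + 3 + 1 + 0 + 0 = 8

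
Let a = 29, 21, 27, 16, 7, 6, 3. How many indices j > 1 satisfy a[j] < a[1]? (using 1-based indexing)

The element at index 1 is 29.
Elements after it: 21, 27, 16, 7, 6, 3
Those smaller than 29: 21, 27, 16, 7, 6, 3

6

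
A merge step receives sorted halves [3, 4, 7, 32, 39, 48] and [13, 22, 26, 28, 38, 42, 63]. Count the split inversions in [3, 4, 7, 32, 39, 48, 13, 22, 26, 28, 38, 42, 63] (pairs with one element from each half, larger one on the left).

15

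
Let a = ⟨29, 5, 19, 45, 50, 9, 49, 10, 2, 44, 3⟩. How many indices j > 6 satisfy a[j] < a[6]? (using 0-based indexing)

4 such elements

The element at index 6 is 49.
Elements after it: 10, 2, 44, 3
Those smaller than 49: 10, 2, 44, 3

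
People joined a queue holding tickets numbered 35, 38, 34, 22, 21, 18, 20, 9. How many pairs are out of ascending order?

Element-by-element contributions:
35: 6
38: 6
34: 5
22: 4
21: 3
18: 1
20: 1
9: 0
Sum: 6 + 6 + 5 + 4 + 3 + 1 + 1 + 0 = 26

Out-of-order pairs: 26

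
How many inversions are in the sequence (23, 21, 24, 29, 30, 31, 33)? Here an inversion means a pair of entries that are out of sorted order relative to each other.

For each element, count later entries that are smaller:
23 → 21 → 1
21 → none → 0
24 → none → 0
29 → none → 0
30 → none → 0
31 → none → 0
33 → none → 0
Sum: 1 + 0 + 0 + 0 + 0 + 0 + 0 = 1

1 inversion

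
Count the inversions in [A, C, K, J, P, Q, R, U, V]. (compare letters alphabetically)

1

Count, for each position, how many later elements it exceeds:
A: 0
C: 0
K: 1
J: 0
P: 0
Q: 0
R: 0
U: 0
V: 0
Sum: 0 + 0 + 1 + 0 + 0 + 0 + 0 + 0 + 0 = 1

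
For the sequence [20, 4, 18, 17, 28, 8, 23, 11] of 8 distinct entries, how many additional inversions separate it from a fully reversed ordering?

Maximum inversions for 8 distinct elements is C(8, 2) = 8·7/2 = 28.
Current inversions — for each element, count later smaller elements:
20: 5
4: 0
18: 3
17: 2
28: 3
8: 0
23: 1
11: 0
Current total: 5 + 0 + 3 + 2 + 3 + 0 + 1 + 0 = 14
Shortfall: 28 − 14 = 14

14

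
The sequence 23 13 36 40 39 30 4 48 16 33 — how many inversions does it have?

21 inversions

For each element, count later entries that are smaller:
23: 3
13: 1
36: 4
40: 5
39: 4
30: 2
4: 0
48: 2
16: 0
33: 0
Sum: 3 + 1 + 4 + 5 + 4 + 2 + 0 + 2 + 0 + 0 = 21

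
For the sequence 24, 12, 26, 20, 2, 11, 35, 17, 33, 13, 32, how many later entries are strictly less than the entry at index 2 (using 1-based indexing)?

The element at index 2 is 12.
Elements after it: 26, 20, 2, 11, 35, 17, 33, 13, 32
Those smaller than 12: 2, 11

2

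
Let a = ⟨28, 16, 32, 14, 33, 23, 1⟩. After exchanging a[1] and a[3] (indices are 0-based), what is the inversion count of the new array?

Positions 1 and 3 hold 16 and 14; after swapping, the array is [28, 14, 32, 16, 33, 23, 1].
Element-by-element contributions:
28 → 14, 16, 23, 1 → 4
14 → 1 → 1
32 → 16, 23, 1 → 3
16 → 1 → 1
33 → 23, 1 → 2
23 → 1 → 1
1 → none → 0
Sum: 4 + 1 + 3 + 1 + 2 + 1 + 0 = 12

12 inversions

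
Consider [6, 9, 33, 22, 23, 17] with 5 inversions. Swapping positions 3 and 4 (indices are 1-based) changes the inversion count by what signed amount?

Positions 3 and 4 hold 33 and 22; after swapping, the array is [6, 9, 22, 33, 23, 17].
Count, for each position, how many later elements it exceeds:
6: 0
9: 0
22: 1
33: 2
23: 1
17: 0
Sum: 0 + 0 + 1 + 2 + 1 + 0 = 4
Change: 4 − 5 = -1

-1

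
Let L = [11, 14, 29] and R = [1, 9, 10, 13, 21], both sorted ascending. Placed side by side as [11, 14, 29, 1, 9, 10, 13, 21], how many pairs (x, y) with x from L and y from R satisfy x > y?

For each element r of the right run, count left-run elements greater than r:
r = 1: 11, 14, 29 → 3
r = 9: 11, 14, 29 → 3
r = 10: 11, 14, 29 → 3
r = 13: 14, 29 → 2
r = 21: 29 → 1
Cross-inversions: 3 + 3 + 3 + 2 + 1 = 12

12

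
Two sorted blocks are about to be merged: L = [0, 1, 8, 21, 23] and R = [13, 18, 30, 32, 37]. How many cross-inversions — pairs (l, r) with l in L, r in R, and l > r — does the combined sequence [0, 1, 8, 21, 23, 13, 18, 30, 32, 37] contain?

For each element r of the right run, count left-run elements greater than r:
r = 13: 21, 23 → 2
r = 18: 21, 23 → 2
r = 30: none → 0
r = 32: none → 0
r = 37: none → 0
Cross-inversions: 2 + 2 + 0 + 0 + 0 = 4

4 cross-inversions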